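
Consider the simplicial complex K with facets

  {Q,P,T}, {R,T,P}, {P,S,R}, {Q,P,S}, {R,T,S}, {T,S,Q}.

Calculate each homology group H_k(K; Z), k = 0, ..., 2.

We work with the vertex ordering P < Q < R < S < T. The simplices of K, each written with vertices in increasing order, are:

  0-simplices (5): P, Q, R, S, T
  1-simplices (9): PQ, PR, PS, PT, QS, QT, RS, RT, ST
  2-simplices (6): PQS, PQT, PRS, PRT, QST, RST

Hence C_0 ≅ Z^5, C_1 ≅ Z^9, C_2 ≅ Z^6.

The boundary map ∂_1: C_1 → C_0 maps an edge to its endpoints' difference, ∂[p,q] = q − p.
The 5×9 boundary matrix has rank 4 and Smith normal form diag(1,1,1,1).

∂_2: C_2 → C_1 acts by ∂[p,q,r] = [q,r] − [p,r] + [p,q]. For instance
  ∂RST = ST − RT + RS,
  ∂QST = ST − QT + QS.
This gives a 9×6 integer matrix of rank 5; reducing to Smith normal form yields diagonal entries (1,1,1,1,1).

Now H_k = ker ∂_k / im ∂_{k+1}, so:

  H_0: rank C_0 − rank ∂_1 = 5 − 4 = 1, and the invariant factors of ∂_1 are all 1, so H_0 ≅ Z.
  H_1: rank ker ∂_1 − rank ∂_2 = (9 − 4) − 5 = 0, and the invariant factors of ∂_2 are all 1, so H_1 ≅ 0.
  H_2: rank ker ∂_2 − rank ∂_3 = (6 − 5) − 0 = 1, and there is no ∂_3, so H_2 ≅ Z.

As a check, the Euler characteristic is 5 − 9 + 6 = 2, which agrees with 1 − 0 + 1 = 2.
(K is a triangulation of the 2-sphere S^2.)

H_0 = Z,  H_1 = 0,  H_2 = Z.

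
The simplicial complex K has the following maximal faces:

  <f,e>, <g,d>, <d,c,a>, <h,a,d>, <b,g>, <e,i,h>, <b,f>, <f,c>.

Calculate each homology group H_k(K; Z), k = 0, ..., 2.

Fix the vertex order a < b < c < d < e < f < g < h < i and write every simplex with vertices in increasing order. Then dim K = 2 and the simplices of K are:

  0-simplices (9): a, b, c, d, e, f, g, h, i
  1-simplices (13): ac, ad, ah, bf, bg, cd, cf, dg, dh, ef, eh, ei, hi
  2-simplices (3): acd, adh, ehi

Hence C_0 ≅ Z^9, C_1 ≅ Z^13, C_2 ≅ Z^3.

∂_1: C_1 → C_0 maps an edge to its endpoints' difference, ∂[p,q] = q − p.
The 9×13 boundary matrix has rank 8 and Smith normal form diag(1,1,1,1,1,1,1,1).

∂_2: C_2 → C_1 acts by ∂[p,q,r] = [q,r] − [p,r] + [p,q]. For instance
  ∂ehi = hi − ei + eh,
  ∂adh = dh − ah + ad.
As a 13×3 matrix over Z this has rank 3, with invariant factors (1,1,1).

Computing H_k = (kernel of ∂_k) / (image of ∂_{k+1}):

  H_0: rank C_0 − rank ∂_1 = 9 − 8 = 1, and the invariant factors of ∂_1 are all 1, so H_0 ≅ Z.
  H_1: rank ker ∂_1 − rank ∂_2 = (13 − 8) − 3 = 2, and the invariant factors of ∂_2 are all 1, so H_1 ≅ Z^2.
  H_2: rank ker ∂_2 − rank ∂_3 = (3 − 3) − 0 = 0, and there is no ∂_3, so H_2 ≅ 0.

H_0 = Z,  H_1 = Z^2,  H_2 = 0.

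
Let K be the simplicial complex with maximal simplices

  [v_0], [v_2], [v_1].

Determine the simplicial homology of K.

H_0 ≅ Z^3.

We work with the vertex ordering v_0 < v_1 < v_2. The simplices of K, each written with vertices in increasing order, are:

  0-simplices (3): [v_0], [v_1], [v_2]

Hence C_0 ≅ Z^3.

Reading off H_k = ker ∂_k / im ∂_{k+1}:

  H_0: rank C_0 − rank ∂_1 = 3 − 0 = 3, and there is no ∂_1, so H_0 = Z^3.

(K is a triangulation of a set of 3 points.)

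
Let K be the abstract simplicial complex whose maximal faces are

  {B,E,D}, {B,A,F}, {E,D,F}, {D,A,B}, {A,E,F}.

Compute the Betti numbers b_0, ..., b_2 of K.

We work with the vertex ordering A < B < D < E < F. The simplices of K, each written with vertices in increasing order, are:

  0-simplices (5): A, B, D, E, F
  1-simplices (10): AB, AD, AE, AF, BD, BE, BF, DE, DF, EF
  2-simplices (5): ABD, ABF, AEF, BDE, DEF

giving chain groups C_0 ≅ Z^5, C_1 ≅ Z^10, C_2 ≅ Z^5.

Boundary ∂_1: C_1 → C_0 is given by ∂[p,q] = [q] − [p].
The resulting 5×10 matrix has rank 4, and its Smith normal form has invariant factors (1,1,1,1).

Boundary ∂_2: C_2 → C_1 acts by ∂[p,q,r] = [q,r] − [p,r] + [p,q]. For instance
  ∂AEF = EF − AF + AE,
  ∂ABF = BF − AF + AB.
The 10×5 boundary matrix has rank 5 and Smith normal form diag(1,1,1,1,1).

Reading off H_k = ker ∂_k / im ∂_{k+1}:

  H_0: rank C_0 − rank ∂_1 = 5 − 4 = 1, and the invariant factors of ∂_1 are all 1, so H_0 = Z.
  H_1: rank ker ∂_1 − rank ∂_2 = (10 − 4) − 5 = 1, and the invariant factors of ∂_2 are all 1, so H_1 = Z.
  H_2: rank ker ∂_2 − rank ∂_3 = (5 − 5) − 0 = 0, and there is no ∂_3, so H_2 = 0.

As a check, the Euler characteristic is 5 − 10 + 5 = 0, which agrees with 1 − 1 + 0 = 0.
(K is a triangulation of the Möbius band.)

Hence the Betti numbers are b_0 = 1, b_1 = 1, b_2 = 0.

b_0 = 1, b_1 = 1, b_2 = 0.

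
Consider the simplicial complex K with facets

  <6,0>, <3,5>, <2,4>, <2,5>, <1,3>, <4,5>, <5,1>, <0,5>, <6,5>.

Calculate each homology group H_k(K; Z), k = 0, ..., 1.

H_0 = Z,  H_1 = Z^3.

Order the vertices as 0 < 1 < 2 < 3 < 4 < 5 < 6. Listing each simplex with vertices in this order, K has dimension 1 with simplices:

  0-simplices (7): [0], [1], [2], [3], [4], [5], [6]
  1-simplices (9): [0,5], [0,6], [1,3], [1,5], [2,4], [2,5], [3,5], [4,5], [5,6]

so the chain groups are C_0 ≅ Z^7, C_1 ≅ Z^9.

Boundary ∂_1: C_1 → C_0 sends each edge [p,q] (with p < q) to q − p.
This gives a 7×9 integer matrix of rank 6; reducing to Smith normal form yields diagonal entries (1,1,1,1,1,1).

From H_k ≅ ker(∂_k) / im(∂_{k+1}) we obtain:

  H_0: rank C_0 − rank ∂_1 = 7 − 6 = 1, and the invariant factors of ∂_1 are all 1, so H_0 ≅ Z.
  H_1: rank ker ∂_1 − rank ∂_2 = (9 − 6) − 0 = 3, and there is no ∂_2, so H_1 ≅ Z^3.

As a check, the Euler characteristic is 7 − 9 = -2, which agrees with 1 − 3 = -2.
(K is a triangulation of a wedge of 3 circles.)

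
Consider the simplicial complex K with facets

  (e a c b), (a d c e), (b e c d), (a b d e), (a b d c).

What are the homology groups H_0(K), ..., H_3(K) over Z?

H_0 = Z,  H_1 = 0,  H_2 = 0,  H_3 = Z.

K has 5 vertices, 10 edges, 10 triangles, 5 3-simplices.
rank ∂_0 = 0, rank ∂_1 = 4 ⇒ b_0 = 5 − 0 − 4 = 1; all invariant factors of ∂_1 are 1 so no torsion. So H_0 ≅ Z.
rank ∂_1 = 4, rank ∂_2 = 6 ⇒ b_1 = 10 − 4 − 6 = 0; all invariant factors of ∂_2 are 1 so no torsion. So H_1 ≅ 0.
rank ∂_2 = 6, rank ∂_3 = 4 ⇒ b_2 = 10 − 6 − 4 = 0; all invariant factors of ∂_3 are 1 so no torsion. So H_2 ≅ 0.
rank ∂_3 = 4, rank ∂_4 = 0 ⇒ b_3 = 5 − 4 − 0 = 1. So H_3 ≅ Z.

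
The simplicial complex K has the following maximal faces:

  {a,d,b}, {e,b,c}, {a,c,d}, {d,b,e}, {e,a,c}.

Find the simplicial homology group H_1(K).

H_1 = Z.

We work with the vertex ordering a < b < c < d < e. The simplices of K, each written with vertices in increasing order, are:

  0-simplices (5): a, b, c, d, e
  1-simplices (10): ab, ac, ad, ae, bc, bd, be, cd, ce, de
  2-simplices (5): abd, acd, ace, bce, bde

giving chain groups C_0 ≅ Z^5, C_1 ≅ Z^10, C_2 ≅ Z^5.

The boundary map ∂_1: C_1 → C_0 is given by ∂[p,q] = [q] − [p].
This gives a 5×10 integer matrix of rank 4; reducing to Smith normal form yields diagonal entries (1,1,1,1).

The boundary map ∂_2: C_2 → C_1 sends each 2-simplex [p,q,r] to [q,r] − [p,r] + [p,q]. For instance
  ∂bde = de − be + bd,
  ∂abd = bd − ad + ab.
This gives a 10×5 integer matrix of rank 5; reducing to Smith normal form yields diagonal entries (1,1,1,1,1).

Reading off H_k = ker ∂_k / im ∂_{k+1}:

  H_1: rank ker ∂_1 − rank ∂_2 = (10 − 4) − 5 = 1, and the invariant factors of ∂_2 are all 1, so H_1 = Z.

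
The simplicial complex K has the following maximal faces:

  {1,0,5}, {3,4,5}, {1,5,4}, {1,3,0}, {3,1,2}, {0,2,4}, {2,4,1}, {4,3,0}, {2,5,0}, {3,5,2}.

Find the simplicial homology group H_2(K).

H_2 = 0.

Take the total order 0 < 1 < 2 < 3 < 4 < 5 on the vertex set. Then K (dimension 2) consists of the simplices:

  0-simplices (6): [0], [1], [2], [3], [4], [5]
  1-simplices (15): [0,1], [0,2], [0,3], [0,4], [0,5], [1,2], [1,3], [1,4], [1,5], [2,3], [2,4], [2,5], [3,4], [3,5], [4,5]
  2-simplices (10): [0,1,3], [0,1,5], [0,2,4], [0,2,5], [0,3,4], [1,2,3], [1,2,4], [1,4,5], [2,3,5], [3,4,5]

giving chain groups C_0 ≅ Z^6, C_1 ≅ Z^15, C_2 ≅ Z^10.

∂_1: C_1 → C_0 sends each edge [p,q] (with p < q) to q − p.
The resulting 6×15 matrix has rank 5, and its Smith normal form has invariant factors (1,1,1,1,1).

The boundary map ∂_2: C_2 → C_1 acts by ∂[p,q,r] = [q,r] − [p,r] + [p,q]. For instance
  ∂[0,2,5] = [2,5] − [0,5] + [0,2],
  ∂[1,2,3] = [2,3] − [1,3] + [1,2].
This gives a 15×10 integer matrix of rank 10; reducing to Smith normal form yields diagonal entries (1,1,1,1,1,1,1,1,1,2).

Now H_k = ker ∂_k / im ∂_{k+1}, so:

  H_2: rank ker ∂_2 − rank ∂_3 = (10 − 10) − 0 = 0, and there is no ∂_3, so H_2 = 0.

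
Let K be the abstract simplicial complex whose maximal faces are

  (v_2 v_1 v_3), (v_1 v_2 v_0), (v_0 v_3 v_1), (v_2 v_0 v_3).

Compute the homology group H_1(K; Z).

H_1 ≅ 0.

We work with the vertex ordering v_0 < v_1 < v_2 < v_3. The simplices of K, each written with vertices in increasing order, are:

  0-simplices (4): [v_0], [v_1], [v_2], [v_3]
  1-simplices (6): [v_0,v_1], [v_0,v_2], [v_0,v_3], [v_1,v_2], [v_1,v_3], [v_2,v_3]
  2-simplices (4): [v_0,v_1,v_2], [v_0,v_1,v_3], [v_0,v_2,v_3], [v_1,v_2,v_3]

so the chain groups are C_0 ≅ Z^4, C_1 ≅ Z^6, C_2 ≅ Z^4.

Boundary ∂_1: C_1 → C_0 is given by ∂[p,q] = [q] − [p].
As a 4×6 matrix over Z this has rank 3, with invariant factors (1,1,1).

Boundary ∂_2: C_2 → C_1 acts by ∂[p,q,r] = [q,r] − [p,r] + [p,q]. For instance
  ∂[v_0,v_1,v_3] = [v_1,v_3] − [v_0,v_3] + [v_0,v_1],
  ∂[v_1,v_2,v_3] = [v_2,v_3] − [v_1,v_3] + [v_1,v_2].
The 6×4 boundary matrix has rank 3 and Smith normal form diag(1,1,1).

Computing H_k = (kernel of ∂_k) / (image of ∂_{k+1}):

  H_1: rank ker ∂_1 − rank ∂_2 = (6 − 3) − 3 = 0, and the invariant factors of ∂_2 are all 1, so H_1 = 0.

(K is a triangulation of the 2-sphere S^2.)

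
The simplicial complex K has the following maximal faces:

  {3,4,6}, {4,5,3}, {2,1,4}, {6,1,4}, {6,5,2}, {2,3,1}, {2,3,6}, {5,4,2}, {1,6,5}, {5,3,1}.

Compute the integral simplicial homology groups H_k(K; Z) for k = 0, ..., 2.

K has 6 vertices, 15 edges, 10 triangles.
rank ∂_0 = 0, rank ∂_1 = 5 ⇒ b_0 = 6 − 0 − 5 = 1; all invariant factors of ∂_1 are 1 so no torsion. So H_0 ≅ Z.
rank ∂_1 = 5, rank ∂_2 = 10 ⇒ b_1 = 15 − 5 − 10 = 0; ∂_2 has invariant factor(s) [2] giving torsion. So H_1 ≅ Z/2.
rank ∂_2 = 10, rank ∂_3 = 0 ⇒ b_2 = 10 − 10 − 0 = 0. So H_2 ≅ 0.

H_0 = Z,  H_1 = Z/2,  H_2 = 0.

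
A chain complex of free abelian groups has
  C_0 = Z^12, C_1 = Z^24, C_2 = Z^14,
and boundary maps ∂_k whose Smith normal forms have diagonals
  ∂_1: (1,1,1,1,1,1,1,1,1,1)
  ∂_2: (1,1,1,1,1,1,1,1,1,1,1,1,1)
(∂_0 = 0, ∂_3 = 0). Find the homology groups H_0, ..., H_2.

H_0 = Z^2,  H_1 = Z,  H_2 = Z.

H_0: b_0 = 12 − 0 − 10 = 2; torsion from ∂_1 factors > 1: none. So H_0 = Z^2.
H_1: b_1 = 24 − 10 − 13 = 1; torsion from ∂_2 factors > 1: none. So H_1 = Z.
H_2: b_2 = 14 − 13 − 0 = 1; torsion from ∂_3 factors > 1: none. So H_2 = Z.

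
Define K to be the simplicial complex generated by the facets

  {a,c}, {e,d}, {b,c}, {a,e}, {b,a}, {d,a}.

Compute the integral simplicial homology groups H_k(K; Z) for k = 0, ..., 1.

We work with the vertex ordering a < b < c < d < e. The simplices of K, each written with vertices in increasing order, are:

  0-simplices (5): a, b, c, d, e
  1-simplices (6): ab, ac, ad, ae, bc, de

giving chain groups C_0 ≅ Z^5, C_1 ≅ Z^6.

∂_1: C_1 → C_0 maps an edge to its endpoints' difference, ∂[p,q] = q − p. For instance
  ∂ac = c − a.
As a 5×6 matrix over Z this has rank 4, with invariant factors (1,1,1,1).

Computing H_k = (kernel of ∂_k) / (image of ∂_{k+1}):

  H_0: rank C_0 − rank ∂_1 = 5 − 4 = 1, and the invariant factors of ∂_1 are all 1, so H_0 ≅ Z.
  H_1: rank ker ∂_1 − rank ∂_2 = (6 − 4) − 0 = 2, and there is no ∂_2, so H_1 ≅ Z^2.

H_0 = Z,  H_1 = Z^2.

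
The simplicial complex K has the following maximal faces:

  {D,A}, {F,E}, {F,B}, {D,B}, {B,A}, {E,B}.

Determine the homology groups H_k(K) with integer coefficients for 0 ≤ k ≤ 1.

H_0 ≅ Z,  H_1 ≅ Z^2.

Order the vertices as A < B < D < E < F. Listing each simplex with vertices in this order, K has dimension 1 with simplices:

  0-simplices (5): A, B, D, E, F
  1-simplices (6): AB, AD, BD, BE, BF, EF

so the chain groups are C_0 ≅ Z^5, C_1 ≅ Z^6.

Boundary ∂_1: C_1 → C_0 is given by ∂[p,q] = [q] − [p].
As a 5×6 matrix over Z this has rank 4, with invariant factors (1,1,1,1).

Reading off H_k = ker ∂_k / im ∂_{k+1}:

  H_0: rank C_0 − rank ∂_1 = 5 − 4 = 1, and the invariant factors of ∂_1 are all 1, so H_0 = Z.
  H_1: rank ker ∂_1 − rank ∂_2 = (6 − 4) − 0 = 2, and there is no ∂_2, so H_1 = Z^2.

As a check, the Euler characteristic is 5 − 6 = -1, which agrees with 1 − 2 = -1.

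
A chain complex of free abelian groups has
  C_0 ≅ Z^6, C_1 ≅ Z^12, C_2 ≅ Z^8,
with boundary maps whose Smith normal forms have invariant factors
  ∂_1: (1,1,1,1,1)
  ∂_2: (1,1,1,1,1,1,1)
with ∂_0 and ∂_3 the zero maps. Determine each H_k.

H_0: b_0 = 6 − 0 − 5 = 1; torsion from ∂_1 factors > 1: none. So H_0 = Z.
H_1: b_1 = 12 − 5 − 7 = 0; torsion from ∂_2 factors > 1: none. So H_1 = 0.
H_2: b_2 = 8 − 7 − 0 = 1; torsion from ∂_3 factors > 1: none. So H_2 = Z.

H_0 = Z,  H_1 = 0,  H_2 = Z.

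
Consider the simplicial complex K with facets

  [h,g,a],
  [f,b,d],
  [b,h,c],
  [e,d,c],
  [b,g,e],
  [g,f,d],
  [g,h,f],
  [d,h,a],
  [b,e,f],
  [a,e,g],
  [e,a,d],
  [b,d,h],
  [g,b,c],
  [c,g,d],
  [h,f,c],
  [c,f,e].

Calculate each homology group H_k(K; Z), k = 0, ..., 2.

H_0 = Z,  H_1 = Z^2,  H_2 = Z.

K has 8 vertices, 24 edges, 16 triangles.
rank ∂_0 = 0, rank ∂_1 = 7 ⇒ b_0 = 8 − 0 − 7 = 1; all invariant factors of ∂_1 are 1 so no torsion. So H_0 ≅ Z.
rank ∂_1 = 7, rank ∂_2 = 15 ⇒ b_1 = 24 − 7 − 15 = 2; all invariant factors of ∂_2 are 1 so no torsion. So H_1 ≅ Z^2.
rank ∂_2 = 15, rank ∂_3 = 0 ⇒ b_2 = 16 − 15 − 0 = 1. So H_2 ≅ Z.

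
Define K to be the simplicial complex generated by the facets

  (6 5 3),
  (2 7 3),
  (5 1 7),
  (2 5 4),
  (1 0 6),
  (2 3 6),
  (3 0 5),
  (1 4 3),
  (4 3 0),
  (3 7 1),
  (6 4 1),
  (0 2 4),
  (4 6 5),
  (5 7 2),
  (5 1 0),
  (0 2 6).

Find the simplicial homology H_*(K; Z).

H_0 ≅ Z,  H_1 ≅ Z^2,  H_2 ≅ Z.

K has 8 vertices, 24 edges, 16 triangles.
rank ∂_0 = 0, rank ∂_1 = 7 ⇒ b_0 = 8 − 0 − 7 = 1; all invariant factors of ∂_1 are 1 so no torsion. So H_0 ≅ Z.
rank ∂_1 = 7, rank ∂_2 = 15 ⇒ b_1 = 24 − 7 − 15 = 2; all invariant factors of ∂_2 are 1 so no torsion. So H_1 ≅ Z^2.
rank ∂_2 = 15, rank ∂_3 = 0 ⇒ b_2 = 16 − 15 − 0 = 1. So H_2 ≅ Z.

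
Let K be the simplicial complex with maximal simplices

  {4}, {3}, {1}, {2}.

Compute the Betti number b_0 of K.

Order the vertices as 1 < 2 < 3 < 4. Listing each simplex with vertices in this order, K has dimension 0 with simplices:

  0-simplices (4): [1], [2], [3], [4]

giving chain groups C_0 ≅ Z^4.

Reading off H_k = ker ∂_k / im ∂_{k+1}:

  H_0: rank C_0 − rank ∂_1 = 4 − 0 = 4, and there is no ∂_1, so H_0 = Z^4.

Hence the Betti numbers are b_0 = 4.

b_0 = 4.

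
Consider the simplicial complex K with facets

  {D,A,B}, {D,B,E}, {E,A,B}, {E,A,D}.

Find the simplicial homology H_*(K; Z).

H_0 = Z,  H_1 = 0,  H_2 = Z.

Fix the vertex order A < B < D < E and write every simplex with vertices in increasing order. Then dim K = 2 and the simplices of K are:

  0-simplices (4): A, B, D, E
  1-simplices (6): AB, AD, AE, BD, BE, DE
  2-simplices (4): ABD, ABE, ADE, BDE

Hence C_0 ≅ Z^4, C_1 ≅ Z^6, C_2 ≅ Z^4.

Boundary ∂_1: C_1 → C_0 maps an edge to its endpoints' difference, ∂[p,q] = q − p. For instance
  ∂DE = E − D.
This gives a 4×6 integer matrix of rank 3; reducing to Smith normal form yields diagonal entries (1,1,1).

∂_2: C_2 → C_1 maps a triangle to the signed sum of its edges. For instance
  ∂BDE = DE − BE + BD,
  ∂ABE = BE − AE + AB.
The 6×4 boundary matrix has rank 3 and Smith normal form diag(1,1,1).

Reading off H_k = ker ∂_k / im ∂_{k+1}:

  H_0: rank C_0 − rank ∂_1 = 4 − 3 = 1, and the invariant factors of ∂_1 are all 1, so H_0 = Z.
  H_1: rank ker ∂_1 − rank ∂_2 = (6 − 3) − 3 = 0, and the invariant factors of ∂_2 are all 1, so H_1 = 0.
  H_2: rank ker ∂_2 − rank ∂_3 = (4 − 3) − 0 = 1, and there is no ∂_3, so H_2 = Z.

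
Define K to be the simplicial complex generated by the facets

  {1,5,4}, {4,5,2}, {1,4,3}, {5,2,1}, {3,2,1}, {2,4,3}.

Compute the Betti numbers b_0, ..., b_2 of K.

Order the vertices as 1 < 2 < 3 < 4 < 5. Listing each simplex with vertices in this order, K has dimension 2 with simplices:

  0-simplices (5): [1], [2], [3], [4], [5]
  1-simplices (9): [1,2], [1,3], [1,4], [1,5], [2,3], [2,4], [2,5], [3,4], [4,5]
  2-simplices (6): [1,2,3], [1,2,5], [1,3,4], [1,4,5], [2,3,4], [2,4,5]

so the chain groups are C_0 ≅ Z^5, C_1 ≅ Z^9, C_2 ≅ Z^6.

∂_1: C_1 → C_0 maps an edge to its endpoints' difference, ∂[p,q] = q − p.
The 5×9 boundary matrix has rank 4 and Smith normal form diag(1,1,1,1).

The boundary map ∂_2: C_2 → C_1 sends each 2-simplex [p,q,r] to [q,r] − [p,r] + [p,q]. For instance
  ∂[2,3,4] = [3,4] − [2,4] + [2,3],
  ∂[1,4,5] = [4,5] − [1,5] + [1,4].
The resulting 9×6 matrix has rank 5, and its Smith normal form has invariant factors (1,1,1,1,1).

Computing H_k = (kernel of ∂_k) / (image of ∂_{k+1}):

  H_0: rank C_0 − rank ∂_1 = 5 − 4 = 1, and the invariant factors of ∂_1 are all 1, so H_0 ≅ Z.
  H_1: rank ker ∂_1 − rank ∂_2 = (9 − 4) − 5 = 0, and the invariant factors of ∂_2 are all 1, so H_1 ≅ 0.
  H_2: rank ker ∂_2 − rank ∂_3 = (6 − 5) − 0 = 1, and there is no ∂_3, so H_2 ≅ Z.

As a check, the Euler characteristic is 5 − 9 + 6 = 2, which agrees with 1 − 0 + 1 = 2.

Hence the Betti numbers are b_0 = 1, b_1 = 0, b_2 = 1.

b_0 = 1, b_1 = 0, b_2 = 1.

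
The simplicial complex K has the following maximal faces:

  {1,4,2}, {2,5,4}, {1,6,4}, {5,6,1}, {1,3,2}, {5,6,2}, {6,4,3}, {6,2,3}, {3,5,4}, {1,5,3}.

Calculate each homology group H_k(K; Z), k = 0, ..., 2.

Fix the vertex order 1 < 2 < 3 < 4 < 5 < 6 and write every simplex with vertices in increasing order. Then dim K = 2 and the simplices of K are:

  0-simplices (6): [1], [2], [3], [4], [5], [6]
  1-simplices (15): [1,2], [1,3], [1,4], [1,5], [1,6], [2,3], [2,4], [2,5], [2,6], [3,4], [3,5], [3,6], [4,5], [4,6], [5,6]
  2-simplices (10): [1,2,3], [1,2,4], [1,3,5], [1,4,6], [1,5,6], [2,3,6], [2,4,5], [2,5,6], [3,4,5], [3,4,6]

giving chain groups C_0 ≅ Z^6, C_1 ≅ Z^15, C_2 ≅ Z^10.

Boundary ∂_1: C_1 → C_0 maps an edge to its endpoints' difference, ∂[p,q] = q − p. For instance
  ∂[2,4] = [4] − [2].
As a 6×15 matrix over Z this has rank 5, with invariant factors (1,1,1,1,1).

∂_2: C_2 → C_1 sends each 2-simplex [p,q,r] to [q,r] − [p,r] + [p,q]. For instance
  ∂[1,2,4] = [2,4] − [1,4] + [1,2],
  ∂[2,5,6] = [5,6] − [2,6] + [2,5].
This gives a 15×10 integer matrix of rank 10; reducing to Smith normal form yields diagonal entries (1,1,1,1,1,1,1,1,1,2).

Reading off H_k = ker ∂_k / im ∂_{k+1}:

  H_0: rank C_0 − rank ∂_1 = 6 − 5 = 1, and the invariant factors of ∂_1 are all 1, so H_0 ≅ Z.
  H_1: rank ker ∂_1 − rank ∂_2 = (15 − 5) − 10 = 0, and ∂_2 has invariant factor 2 > 1, so H_1 ≅ Z_2.
  H_2: rank ker ∂_2 − rank ∂_3 = (10 − 10) − 0 = 0, and there is no ∂_3, so H_2 ≅ 0.

H_0 = Z,  H_1 = Z_2,  H_2 = 0.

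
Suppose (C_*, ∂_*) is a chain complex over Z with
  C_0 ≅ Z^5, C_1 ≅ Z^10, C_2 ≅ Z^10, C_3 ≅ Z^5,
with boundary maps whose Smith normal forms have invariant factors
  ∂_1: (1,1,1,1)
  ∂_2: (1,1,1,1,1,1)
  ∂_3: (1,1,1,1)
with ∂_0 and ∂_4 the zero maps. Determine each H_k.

H_0 = Z,  H_1 = 0,  H_2 = 0,  H_3 = Z.

H_0: b_0 = 5 − 0 − 4 = 1; torsion from ∂_1 factors > 1: none. So H_0 = Z.
H_1: b_1 = 10 − 4 − 6 = 0; torsion from ∂_2 factors > 1: none. So H_1 = 0.
H_2: b_2 = 10 − 6 − 4 = 0; torsion from ∂_3 factors > 1: none. So H_2 = 0.
H_3: b_3 = 5 − 4 − 0 = 1; torsion from ∂_4 factors > 1: none. So H_3 = Z.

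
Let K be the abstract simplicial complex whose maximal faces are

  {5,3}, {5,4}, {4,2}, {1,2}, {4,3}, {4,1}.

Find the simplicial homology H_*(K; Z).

Take the total order 1 < 2 < 3 < 4 < 5 on the vertex set. Then K (dimension 1) consists of the simplices:

  0-simplices (5): [1], [2], [3], [4], [5]
  1-simplices (6): [1,2], [1,4], [2,4], [3,4], [3,5], [4,5]

so the chain groups are C_0 ≅ Z^5, C_1 ≅ Z^6.

∂_1: C_1 → C_0 is given by ∂[p,q] = [q] − [p].
The 5×6 boundary matrix has rank 4 and Smith normal form diag(1,1,1,1).

From H_k ≅ ker(∂_k) / im(∂_{k+1}) we obtain:

  H_0: rank C_0 − rank ∂_1 = 5 − 4 = 1, and the invariant factors of ∂_1 are all 1, so H_0 ≅ Z.
  H_1: rank ker ∂_1 − rank ∂_2 = (6 − 4) − 0 = 2, and there is no ∂_2, so H_1 ≅ Z^2.

H_0 = Z,  H_1 = Z^2.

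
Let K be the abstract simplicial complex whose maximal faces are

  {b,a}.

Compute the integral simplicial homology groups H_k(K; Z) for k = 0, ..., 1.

We work with the vertex ordering a < b. The simplices of K, each written with vertices in increasing order, are:

  0-simplices (2): a, b
  1-simplices (1): ab

Hence C_0 ≅ Z^2, C_1 ≅ Z^1.

Boundary ∂_1: C_1 → C_0 is given by ∂[p,q] = [q] − [p]. For instance
  ∂ab = b − a.
The resulting 2×1 matrix has rank 1, and its Smith normal form has invariant factors (1).

From H_k ≅ ker(∂_k) / im(∂_{k+1}) we obtain:

  H_0: rank C_0 − rank ∂_1 = 2 − 1 = 1, and the invariant factors of ∂_1 are all 1, so H_0 ≅ Z.
  H_1: rank ker ∂_1 − rank ∂_2 = (1 − 1) − 0 = 0, and there is no ∂_2, so H_1 ≅ 0.

As a check, the Euler characteristic is 2 − 1 = 1, which agrees with 1 − 0 = 1.
(K is a triangulation of the 1-simplex.)

H_0 = Z,  H_1 = 0.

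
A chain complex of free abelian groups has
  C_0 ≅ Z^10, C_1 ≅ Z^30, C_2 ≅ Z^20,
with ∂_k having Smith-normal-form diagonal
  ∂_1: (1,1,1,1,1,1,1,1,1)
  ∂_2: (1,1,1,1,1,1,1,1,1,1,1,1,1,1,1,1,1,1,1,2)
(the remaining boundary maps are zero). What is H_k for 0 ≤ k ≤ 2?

H_0: b_0 = 10 − 0 − 9 = 1; torsion from ∂_1 factors > 1: none. So H_0 = Z.
H_1: b_1 = 30 − 9 − 20 = 1; torsion from ∂_2 factors > 1: [2]. So H_1 = Z ⊕ Z/2.
H_2: b_2 = 20 − 20 − 0 = 0; torsion from ∂_3 factors > 1: none. So H_2 = 0.

H_0 = Z,  H_1 = Z ⊕ Z/2,  H_2 = 0.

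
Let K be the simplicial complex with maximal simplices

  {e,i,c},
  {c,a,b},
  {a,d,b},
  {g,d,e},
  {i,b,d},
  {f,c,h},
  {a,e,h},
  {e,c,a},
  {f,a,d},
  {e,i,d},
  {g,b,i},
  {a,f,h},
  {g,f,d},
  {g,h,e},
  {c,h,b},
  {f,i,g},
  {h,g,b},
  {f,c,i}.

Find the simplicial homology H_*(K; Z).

H_0 = Z,  H_1 = Z ⊕ Z/2Z,  H_2 = 0.

Order the vertices as a < b < c < d < e < f < g < h < i. Listing each simplex with vertices in this order, K has dimension 2 with simplices:

  0-simplices (9): a, b, c, d, e, f, g, h, i
  1-simplices (27): ab, ac, ad, ae, af, ah, bc, bd, bg, bh, bi, ce, cf, ch, ci, de, df, dg, di, eg, eh, ei, fg, fh, fi, gh, gi
  2-simplices (18): abc, abd, ace, adf, aeh, afh, bch, bdi, bgh, bgi, cei, cfh, cfi, deg, dei, dfg, egh, fgi

giving chain groups C_0 ≅ Z^9, C_1 ≅ Z^27, C_2 ≅ Z^18.

∂_1: C_1 → C_0 is given by ∂[p,q] = [q] − [p].
The 9×27 boundary matrix has rank 8 and Smith normal form diag(1,1,1,1,1,1,1,1).

Boundary ∂_2: C_2 → C_1 sends each 2-simplex [p,q,r] to [q,r] − [p,r] + [p,q]. For instance
  ∂dei = ei − di + de,
  ∂egh = gh − eh + eg.
This gives a 27×18 integer matrix of rank 18; reducing to Smith normal form yields diagonal entries (1,1,1,1,1,1,1,1,1,1,1,1,1,1,1,1,1,2).

Now H_k = ker ∂_k / im ∂_{k+1}, so:

  H_0: rank C_0 − rank ∂_1 = 9 − 8 = 1, and the invariant factors of ∂_1 are all 1, so H_0 = Z.
  H_1: rank ker ∂_1 − rank ∂_2 = (27 − 8) − 18 = 1, and ∂_2 has invariant factor 2 > 1, so H_1 = Z ⊕ Z/2Z.
  H_2: rank ker ∂_2 − rank ∂_3 = (18 − 18) − 0 = 0, and there is no ∂_3, so H_2 = 0.

As a check, the Euler characteristic is 9 − 27 + 18 = 0, which agrees with 1 − 1 + 0 = 0.
(K is a triangulation of the Klein bottle.)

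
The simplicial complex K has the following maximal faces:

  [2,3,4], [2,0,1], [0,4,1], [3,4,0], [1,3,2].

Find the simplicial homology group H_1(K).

H_1 = Z.

Take the total order 0 < 1 < 2 < 3 < 4 on the vertex set. Then K (dimension 2) consists of the simplices:

  0-simplices (5): [0], [1], [2], [3], [4]
  1-simplices (10): [0,1], [0,2], [0,3], [0,4], [1,2], [1,3], [1,4], [2,3], [2,4], [3,4]
  2-simplices (5): [0,1,2], [0,1,4], [0,3,4], [1,2,3], [2,3,4]

Hence C_0 ≅ Z^5, C_1 ≅ Z^10, C_2 ≅ Z^5.

Boundary ∂_1: C_1 → C_0 is given by ∂[p,q] = [q] − [p]. For instance
  ∂[1,2] = [2] − [1].
The resulting 5×10 matrix has rank 4, and its Smith normal form has invariant factors (1,1,1,1).

The boundary map ∂_2: C_2 → C_1 maps a triangle to the signed sum of its edges. For instance
  ∂[0,1,2] = [1,2] − [0,2] + [0,1],
  ∂[0,3,4] = [3,4] − [0,4] + [0,3].
The 10×5 boundary matrix has rank 5 and Smith normal form diag(1,1,1,1,1).

From H_k ≅ ker(∂_k) / im(∂_{k+1}) we obtain:

  H_1: rank ker ∂_1 − rank ∂_2 = (10 − 4) − 5 = 1, and the invariant factors of ∂_2 are all 1, so H_1 = Z.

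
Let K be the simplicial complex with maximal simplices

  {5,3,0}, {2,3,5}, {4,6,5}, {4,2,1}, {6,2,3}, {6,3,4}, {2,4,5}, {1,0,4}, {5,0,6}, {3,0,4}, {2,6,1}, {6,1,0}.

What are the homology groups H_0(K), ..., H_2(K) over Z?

K has 7 vertices, 18 edges, 12 triangles.
rank ∂_0 = 0, rank ∂_1 = 6 ⇒ b_0 = 7 − 0 − 6 = 1; all invariant factors of ∂_1 are 1 so no torsion. So H_0 ≅ Z.
rank ∂_1 = 6, rank ∂_2 = 12 ⇒ b_1 = 18 − 6 − 12 = 0; ∂_2 has invariant factor(s) [2] giving torsion. So H_1 ≅ Z/2Z.
rank ∂_2 = 12, rank ∂_3 = 0 ⇒ b_2 = 12 − 12 − 0 = 0. So H_2 ≅ 0.

H_0 = Z,  H_1 = Z/2Z,  H_2 = 0.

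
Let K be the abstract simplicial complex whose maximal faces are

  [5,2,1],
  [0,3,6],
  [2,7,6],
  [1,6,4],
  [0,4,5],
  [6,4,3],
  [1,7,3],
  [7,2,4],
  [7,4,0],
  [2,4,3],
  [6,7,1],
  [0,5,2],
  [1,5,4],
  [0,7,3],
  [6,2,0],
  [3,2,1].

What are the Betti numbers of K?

Take the total order 0 < 1 < 2 < 3 < 4 < 5 < 6 < 7 on the vertex set. Then K (dimension 2) consists of the simplices:

  0-simplices (8): [0], [1], [2], [3], [4], [5], [6], [7]
  1-simplices (24): (24 of them)
  2-simplices (16): [0,2,5], [0,2,6], [0,3,6], [0,3,7], [0,4,5], [0,4,7], [1,2,3], [1,2,5], [1,3,7], [1,4,5], [1,4,6], [1,6,7], [2,3,4], [2,4,7], [2,6,7], [3,4,6]

so the chain groups are C_0 ≅ Z^8, C_1 ≅ Z^24, C_2 ≅ Z^16.

Boundary ∂_1: C_1 → C_0 sends each edge [p,q] (with p < q) to q − p. For instance
  ∂[0,3] = [3] − [0].
This gives a 8×24 integer matrix of rank 7; reducing to Smith normal form yields diagonal entries (1,1,1,1,1,1,1).

The boundary map ∂_2: C_2 → C_1 sends each 2-simplex [p,q,r] to [q,r] − [p,r] + [p,q]. For instance
  ∂[1,2,5] = [2,5] − [1,5] + [1,2],
  ∂[3,4,6] = [4,6] − [3,6] + [3,4].
The resulting 24×16 matrix has rank 15, and its Smith normal form has invariant factors (1,1,1,1,1,1,1,1,1,1,1,1,1,1,1).

From H_k ≅ ker(∂_k) / im(∂_{k+1}) we obtain:

  H_0: rank C_0 − rank ∂_1 = 8 − 7 = 1, and the invariant factors of ∂_1 are all 1, so H_0 ≅ Z.
  H_1: rank ker ∂_1 − rank ∂_2 = (24 − 7) − 15 = 2, and the invariant factors of ∂_2 are all 1, so H_1 ≅ Z^2.
  H_2: rank ker ∂_2 − rank ∂_3 = (16 − 15) − 0 = 1, and there is no ∂_3, so H_2 ≅ Z.

As a check, the Euler characteristic is 8 − 24 + 16 = 0, which agrees with 1 − 2 + 1 = 0.

Hence the Betti numbers are b_0 = 1, b_1 = 2, b_2 = 1.

b_0 = 1, b_1 = 2, b_2 = 1.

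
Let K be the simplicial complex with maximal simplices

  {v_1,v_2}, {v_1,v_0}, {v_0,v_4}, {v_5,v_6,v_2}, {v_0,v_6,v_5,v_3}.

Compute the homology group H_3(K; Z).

H_3 = 0.

Take the total order v_0 < v_1 < v_2 < v_3 < v_4 < v_5 < v_6 on the vertex set. Then K (dimension 3) consists of the simplices:

  0-simplices (7): [v_0], [v_1], [v_2], [v_3], [v_4], [v_5], [v_6]
  1-simplices (11): [v_0,v_1], [v_0,v_3], [v_0,v_4], [v_0,v_5], [v_0,v_6], [v_1,v_2], [v_2,v_5], [v_2,v_6], [v_3,v_5], [v_3,v_6], [v_5,v_6]
  2-simplices (5): [v_0,v_3,v_5], [v_0,v_3,v_6], [v_0,v_5,v_6], [v_2,v_5,v_6], [v_3,v_5,v_6]
  3-simplices (1): [v_0,v_3,v_5,v_6]

so the chain groups are C_0 ≅ Z^7, C_1 ≅ Z^11, C_2 ≅ Z^5, C_3 ≅ Z^1.

The boundary map ∂_1: C_1 → C_0 maps an edge to its endpoints' difference, ∂[p,q] = q − p. For instance
  ∂[v_3,v_5] = [v_5] − [v_3].
This gives a 7×11 integer matrix of rank 6; reducing to Smith normal form yields diagonal entries (1,1,1,1,1,1).

∂_2: C_2 → C_1 acts by ∂[p,q,r] = [q,r] − [p,r] + [p,q]. For instance
  ∂[v_0,v_3,v_5] = [v_3,v_5] − [v_0,v_5] + [v_0,v_3],
  ∂[v_0,v_3,v_6] = [v_3,v_6] − [v_0,v_6] + [v_0,v_3].
The resulting 11×5 matrix has rank 4, and its Smith normal form has invariant factors (1,1,1,1).

The boundary map ∂_3: C_3 → C_2 sends each 3-simplex σ to the alternating sum Σ_i (−1)^i (σ with its i-th vertex removed). For instance
  ∂[v_0,v_3,v_5,v_6] = [v_3,v_5,v_6] − [v_0,v_5,v_6] + [v_0,v_3,v_6] − [v_0,v_3,v_5].
This gives a 5×1 integer matrix of rank 1; reducing to Smith normal form yields diagonal entries (1).

Reading off H_k = ker ∂_k / im ∂_{k+1}:

  H_3: rank ker ∂_3 − rank ∂_4 = (1 − 1) − 0 = 0, and there is no ∂_4, so H_3 = 0.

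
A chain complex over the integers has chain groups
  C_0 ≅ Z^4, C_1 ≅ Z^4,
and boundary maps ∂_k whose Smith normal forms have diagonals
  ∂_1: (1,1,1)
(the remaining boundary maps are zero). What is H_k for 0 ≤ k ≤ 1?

H_0 = Z,  H_1 = Z.

H_0: b_0 = 4 − 0 − 3 = 1; torsion from ∂_1 factors > 1: none. So H_0 = Z.
H_1: b_1 = 4 − 3 − 0 = 1; torsion from ∂_2 factors > 1: none. So H_1 = Z.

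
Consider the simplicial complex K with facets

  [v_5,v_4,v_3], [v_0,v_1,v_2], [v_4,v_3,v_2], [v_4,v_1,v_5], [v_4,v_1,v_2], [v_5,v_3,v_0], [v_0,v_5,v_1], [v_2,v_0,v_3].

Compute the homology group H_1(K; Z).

H_1 ≅ 0.

We work with the vertex ordering v_0 < v_1 < v_2 < v_3 < v_4 < v_5. The simplices of K, each written with vertices in increasing order, are:

  0-simplices (6): [v_0], [v_1], [v_2], [v_3], [v_4], [v_5]
  1-simplices (12): [v_0,v_1], [v_0,v_2], [v_0,v_3], [v_0,v_5], [v_1,v_2], [v_1,v_4], [v_1,v_5], [v_2,v_3], [v_2,v_4], [v_3,v_4], [v_3,v_5], [v_4,v_5]
  2-simplices (8): [v_0,v_1,v_2], [v_0,v_1,v_5], [v_0,v_2,v_3], [v_0,v_3,v_5], [v_1,v_2,v_4], [v_1,v_4,v_5], [v_2,v_3,v_4], [v_3,v_4,v_5]

giving chain groups C_0 ≅ Z^6, C_1 ≅ Z^12, C_2 ≅ Z^8.

∂_1: C_1 → C_0 sends each edge [p,q] (with p < q) to q − p. For instance
  ∂[v_1,v_4] = [v_4] − [v_1].
This gives a 6×12 integer matrix of rank 5; reducing to Smith normal form yields diagonal entries (1,1,1,1,1).

∂_2: C_2 → C_1 maps a triangle to the signed sum of its edges. For instance
  ∂[v_1,v_4,v_5] = [v_4,v_5] − [v_1,v_5] + [v_1,v_4],
  ∂[v_0,v_3,v_5] = [v_3,v_5] − [v_0,v_5] + [v_0,v_3].
This gives a 12×8 integer matrix of rank 7; reducing to Smith normal form yields diagonal entries (1,1,1,1,1,1,1).

Computing H_k = (kernel of ∂_k) / (image of ∂_{k+1}):

  H_1: rank ker ∂_1 − rank ∂_2 = (12 − 5) − 7 = 0, and the invariant factors of ∂_2 are all 1, so H_1 = 0.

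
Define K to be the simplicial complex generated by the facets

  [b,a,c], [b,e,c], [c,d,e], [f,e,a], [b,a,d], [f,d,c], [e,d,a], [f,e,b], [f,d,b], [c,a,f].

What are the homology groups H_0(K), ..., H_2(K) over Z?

Fix the vertex order a < b < c < d < e < f and write every simplex with vertices in increasing order. Then dim K = 2 and the simplices of K are:

  0-simplices (6): a, b, c, d, e, f
  1-simplices (15): ab, ac, ad, ae, af, bc, bd, be, bf, cd, ce, cf, de, df, ef
  2-simplices (10): abc, abd, acf, ade, aef, bce, bdf, bef, cde, cdf

giving chain groups C_0 ≅ Z^6, C_1 ≅ Z^15, C_2 ≅ Z^10.

Boundary ∂_1: C_1 → C_0 sends each edge [p,q] (with p < q) to q − p. For instance
  ∂bf = f − b.
The 6×15 boundary matrix has rank 5 and Smith normal form diag(1,1,1,1,1).

Boundary ∂_2: C_2 → C_1 maps a triangle to the signed sum of its edges. For instance
  ∂cde = de − ce + cd,
  ∂abd = bd − ad + ab.
The 15×10 boundary matrix has rank 10 and Smith normal form diag(1,1,1,1,1,1,1,1,1,2).

Now H_k = ker ∂_k / im ∂_{k+1}, so:

  H_0: rank C_0 − rank ∂_1 = 6 − 5 = 1, and the invariant factors of ∂_1 are all 1, so H_0 ≅ Z.
  H_1: rank ker ∂_1 − rank ∂_2 = (15 − 5) − 10 = 0, and ∂_2 has invariant factor 2 > 1, so H_1 ≅ Z/2.
  H_2: rank ker ∂_2 − rank ∂_3 = (10 − 10) − 0 = 0, and there is no ∂_3, so H_2 ≅ 0.

As a check, the Euler characteristic is 6 − 15 + 10 = 1, which agrees with 1 − 0 + 0 = 1.

H_0 ≅ Z,  H_1 ≅ Z/2,  H_2 = 0.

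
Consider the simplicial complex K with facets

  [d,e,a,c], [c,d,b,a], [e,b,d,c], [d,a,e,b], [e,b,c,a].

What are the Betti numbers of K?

We work with the vertex ordering a < b < c < d < e. The simplices of K, each written with vertices in increasing order, are:

  0-simplices (5): a, b, c, d, e
  1-simplices (10): ab, ac, ad, ae, bc, bd, be, cd, ce, de
  2-simplices (10): abc, abd, abe, acd, ace, ade, bcd, bce, bde, cde
  3-simplices (5): abcd, abce, abde, acde, bcde

so the chain groups are C_0 ≅ Z^5, C_1 ≅ Z^10, C_2 ≅ Z^10, C_3 ≅ Z^5.

∂_1: C_1 → C_0 sends each edge [p,q] (with p < q) to q − p.
As a 5×10 matrix over Z this has rank 4, with invariant factors (1,1,1,1).

The boundary map ∂_2: C_2 → C_1 sends each 2-simplex [p,q,r] to [q,r] − [p,r] + [p,q]. For instance
  ∂abc = bc − ac + ab,
  ∂bde = de − be + bd.
This gives a 10×10 integer matrix of rank 6; reducing to Smith normal form yields diagonal entries (1,1,1,1,1,1).

The boundary map ∂_3: C_3 → C_2 sends each 3-simplex σ to the alternating sum Σ_i (−1)^i (σ with its i-th vertex removed). For instance
  ∂bcde = cde − bde + bce − bcd,
  ∂abcd = bcd − acd + abd − abc.
This gives a 10×5 integer matrix of rank 4; reducing to Smith normal form yields diagonal entries (1,1,1,1).

Now H_k = ker ∂_k / im ∂_{k+1}, so:

  H_0: rank C_0 − rank ∂_1 = 5 − 4 = 1, and the invariant factors of ∂_1 are all 1, so H_0 ≅ Z.
  H_1: rank ker ∂_1 − rank ∂_2 = (10 − 4) − 6 = 0, and the invariant factors of ∂_2 are all 1, so H_1 ≅ 0.
  H_2: rank ker ∂_2 − rank ∂_3 = (10 − 6) − 4 = 0, and the invariant factors of ∂_3 are all 1, so H_2 ≅ 0.
  H_3: rank ker ∂_3 − rank ∂_4 = (5 − 4) − 0 = 1, and there is no ∂_4, so H_3 ≅ Z.

As a check, the Euler characteristic is 5 − 10 + 10 − 5 = 0, which agrees with 1 − 0 + 0 − 1 = 0.

Hence the Betti numbers are b_0 = 1, b_1 = 0, b_2 = 0, b_3 = 1.

b_0 = 1, b_1 = 0, b_2 = 0, b_3 = 1.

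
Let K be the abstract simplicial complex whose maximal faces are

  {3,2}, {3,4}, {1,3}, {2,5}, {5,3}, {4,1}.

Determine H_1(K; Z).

Order the vertices as 1 < 2 < 3 < 4 < 5. Listing each simplex with vertices in this order, K has dimension 1 with simplices:

  0-simplices (5): [1], [2], [3], [4], [5]
  1-simplices (6): [1,3], [1,4], [2,3], [2,5], [3,4], [3,5]

giving chain groups C_0 ≅ Z^5, C_1 ≅ Z^6.

The boundary map ∂_1: C_1 → C_0 maps an edge to its endpoints' difference, ∂[p,q] = q − p. For instance
  ∂[3,4] = [4] − [3].
The 5×6 boundary matrix has rank 4 and Smith normal form diag(1,1,1,1).

Reading off H_k = ker ∂_k / im ∂_{k+1}:

  H_1: rank ker ∂_1 − rank ∂_2 = (6 − 4) − 0 = 2, and there is no ∂_2, so H_1 = Z^2.

H_1 ≅ Z^2.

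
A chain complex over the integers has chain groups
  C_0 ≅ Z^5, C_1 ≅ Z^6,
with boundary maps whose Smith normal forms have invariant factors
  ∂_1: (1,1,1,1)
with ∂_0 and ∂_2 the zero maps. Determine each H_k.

H_0: b_0 = 5 − 0 − 4 = 1; torsion from ∂_1 factors > 1: none. So H_0 = Z.
H_1: b_1 = 6 − 4 − 0 = 2; torsion from ∂_2 factors > 1: none. So H_1 = Z^2.

H_0 = Z,  H_1 = Z^2.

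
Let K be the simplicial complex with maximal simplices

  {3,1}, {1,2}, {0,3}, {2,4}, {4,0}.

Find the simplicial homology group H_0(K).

K has 5 vertices, 5 edges.
rank ∂_0 = 0, rank ∂_1 = 4 ⇒ b_0 = 5 − 0 − 4 = 1; all invariant factors of ∂_1 are 1 so no torsion. So H_0 ≅ Z.

H_0 = Z.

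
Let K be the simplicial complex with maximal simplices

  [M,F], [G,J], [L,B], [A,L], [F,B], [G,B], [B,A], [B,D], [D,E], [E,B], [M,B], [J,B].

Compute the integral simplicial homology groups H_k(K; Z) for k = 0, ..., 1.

H_0 ≅ Z,  H_1 ≅ Z^4.

Order the vertices as A < B < D < E < F < G < J < L < M. Listing each simplex with vertices in this order, K has dimension 1 with simplices:

  0-simplices (9): A, B, D, E, F, G, J, L, M
  1-simplices (12): AB, AL, BD, BE, BF, BG, BJ, BL, BM, DE, FM, GJ

Hence C_0 ≅ Z^9, C_1 ≅ Z^12.

The boundary map ∂_1: C_1 → C_0 maps an edge to its endpoints' difference, ∂[p,q] = q − p.
As a 9×12 matrix over Z this has rank 8, with invariant factors (1,1,1,1,1,1,1,1).

From H_k ≅ ker(∂_k) / im(∂_{k+1}) we obtain:

  H_0: rank C_0 − rank ∂_1 = 9 − 8 = 1, and the invariant factors of ∂_1 are all 1, so H_0 ≅ Z.
  H_1: rank ker ∂_1 − rank ∂_2 = (12 − 8) − 0 = 4, and there is no ∂_2, so H_1 ≅ Z^4.

(K is a triangulation of a wedge of 4 circles.)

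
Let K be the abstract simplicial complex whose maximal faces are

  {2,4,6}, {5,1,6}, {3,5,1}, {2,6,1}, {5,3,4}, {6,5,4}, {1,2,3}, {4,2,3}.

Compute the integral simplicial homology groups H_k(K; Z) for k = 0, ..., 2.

H_0 ≅ Z,  H_1 = 0,  H_2 ≅ Z.

K has 6 vertices, 12 edges, 8 triangles.
rank ∂_0 = 0, rank ∂_1 = 5 ⇒ b_0 = 6 − 0 − 5 = 1; all invariant factors of ∂_1 are 1 so no torsion. So H_0 = Z.
rank ∂_1 = 5, rank ∂_2 = 7 ⇒ b_1 = 12 − 5 − 7 = 0; all invariant factors of ∂_2 are 1 so no torsion. So H_1 = 0.
rank ∂_2 = 7, rank ∂_3 = 0 ⇒ b_2 = 8 − 7 − 0 = 1. So H_2 = Z.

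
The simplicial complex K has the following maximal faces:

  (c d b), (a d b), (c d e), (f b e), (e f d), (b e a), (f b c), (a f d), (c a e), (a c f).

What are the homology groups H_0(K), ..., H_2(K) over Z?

Fix the vertex order a < b < c < d < e < f and write every simplex with vertices in increasing order. Then dim K = 2 and the simplices of K are:

  0-simplices (6): a, b, c, d, e, f
  1-simplices (15): ab, ac, ad, ae, af, bc, bd, be, bf, cd, ce, cf, de, df, ef
  2-simplices (10): abd, abe, ace, acf, adf, bcd, bcf, bef, cde, def

Hence C_0 ≅ Z^6, C_1 ≅ Z^15, C_2 ≅ Z^10.

∂_1: C_1 → C_0 sends each edge [p,q] (with p < q) to q − p.
The 6×15 boundary matrix has rank 5 and Smith normal form diag(1,1,1,1,1).

The boundary map ∂_2: C_2 → C_1 acts by ∂[p,q,r] = [q,r] − [p,r] + [p,q]. For instance
  ∂adf = df − af + ad,
  ∂abd = bd − ad + ab.
The resulting 15×10 matrix has rank 10, and its Smith normal form has invariant factors (1,1,1,1,1,1,1,1,1,2).

Reading off H_k = ker ∂_k / im ∂_{k+1}:

  H_0: rank C_0 − rank ∂_1 = 6 − 5 = 1, and the invariant factors of ∂_1 are all 1, so H_0 ≅ Z.
  H_1: rank ker ∂_1 − rank ∂_2 = (15 − 5) − 10 = 0, and ∂_2 has invariant factor 2 > 1, so H_1 ≅ Z_2.
  H_2: rank ker ∂_2 − rank ∂_3 = (10 − 10) − 0 = 0, and there is no ∂_3, so H_2 ≅ 0.

As a check, the Euler characteristic is 6 − 15 + 10 = 1, which agrees with 1 − 0 + 0 = 1.

H_0 ≅ Z,  H_1 ≅ Z_2,  H_2 = 0.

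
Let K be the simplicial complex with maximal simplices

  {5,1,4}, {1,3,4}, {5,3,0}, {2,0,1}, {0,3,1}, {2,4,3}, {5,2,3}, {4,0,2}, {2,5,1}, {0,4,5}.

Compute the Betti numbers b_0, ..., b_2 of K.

Fix the vertex order 0 < 1 < 2 < 3 < 4 < 5 and write every simplex with vertices in increasing order. Then dim K = 2 and the simplices of K are:

  0-simplices (6): [0], [1], [2], [3], [4], [5]
  1-simplices (15): [0,1], [0,2], [0,3], [0,4], [0,5], [1,2], [1,3], [1,4], [1,5], [2,3], [2,4], [2,5], [3,4], [3,5], [4,5]
  2-simplices (10): [0,1,2], [0,1,3], [0,2,4], [0,3,5], [0,4,5], [1,2,5], [1,3,4], [1,4,5], [2,3,4], [2,3,5]

Hence C_0 ≅ Z^6, C_1 ≅ Z^15, C_2 ≅ Z^10.

Boundary ∂_1: C_1 → C_0 maps an edge to its endpoints' difference, ∂[p,q] = q − p.
The 6×15 boundary matrix has rank 5 and Smith normal form diag(1,1,1,1,1).

The boundary map ∂_2: C_2 → C_1 sends each 2-simplex [p,q,r] to [q,r] − [p,r] + [p,q]. For instance
  ∂[1,2,5] = [2,5] − [1,5] + [1,2],
  ∂[1,3,4] = [3,4] − [1,4] + [1,3].
As a 15×10 matrix over Z this has rank 10, with invariant factors (1,1,1,1,1,1,1,1,1,2).

From H_k ≅ ker(∂_k) / im(∂_{k+1}) we obtain:

  H_0: rank C_0 − rank ∂_1 = 6 − 5 = 1, and the invariant factors of ∂_1 are all 1, so H_0 = Z.
  H_1: rank ker ∂_1 − rank ∂_2 = (15 − 5) − 10 = 0, and ∂_2 has invariant factor 2 > 1, so H_1 = Z/2.
  H_2: rank ker ∂_2 − rank ∂_3 = (10 − 10) − 0 = 0, and there is no ∂_3, so H_2 = 0.

Hence the Betti numbers are b_0 = 1, b_1 = 0, b_2 = 0.

b_0 = 1, b_1 = 0, b_2 = 0.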